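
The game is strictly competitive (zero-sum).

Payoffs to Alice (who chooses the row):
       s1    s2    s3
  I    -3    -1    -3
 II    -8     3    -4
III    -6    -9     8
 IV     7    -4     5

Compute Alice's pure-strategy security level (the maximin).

-3

The worst-case payoff for each row is I: -3, II: -8, III: -9, IV: -4.
The best of these is -3.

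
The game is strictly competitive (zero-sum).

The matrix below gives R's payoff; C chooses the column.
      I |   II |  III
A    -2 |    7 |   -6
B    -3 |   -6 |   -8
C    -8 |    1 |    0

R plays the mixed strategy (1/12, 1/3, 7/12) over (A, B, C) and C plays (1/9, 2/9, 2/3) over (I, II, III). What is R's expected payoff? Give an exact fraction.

Against (1/9, 2/9, 2/3), each row's expected payoff is A: -8/3; B: -7; C: -2/3.
Taking the (1/12, 1/3, 7/12)-weighted average: (1/12)·(-8/3) + (1/3)·(-7) + (7/12)·(-2/3) = -53/18.

-53/18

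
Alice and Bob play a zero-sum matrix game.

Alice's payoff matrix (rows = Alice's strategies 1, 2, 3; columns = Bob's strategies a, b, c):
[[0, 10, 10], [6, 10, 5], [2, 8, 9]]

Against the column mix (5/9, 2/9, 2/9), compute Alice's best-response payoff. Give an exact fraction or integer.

20/3

1: (0)·(5/9) + (10)·(2/9) + (10)·(2/9) = 40/9.
2: (6)·(5/9) + (10)·(2/9) + (5)·(2/9) = 20/3.
3: (2)·(5/9) + (8)·(2/9) + (9)·(2/9) = 44/9.
The best pure response is 2 with expected payoff 20/3.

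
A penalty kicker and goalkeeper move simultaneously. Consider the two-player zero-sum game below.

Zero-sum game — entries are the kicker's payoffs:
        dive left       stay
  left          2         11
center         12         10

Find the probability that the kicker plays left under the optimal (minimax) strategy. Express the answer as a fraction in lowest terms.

Row minima are 2 and 10, so the kicker's maximin is 10; column maxima are 12 and 11, so the goalkeeper's minimax is 11. These differ, so the equilibrium is in mixed strategies.
Let the kicker play left with probability p. The goalkeeper is indifferent when 2p + 12(1−p) = 11p + 10(1−p), giving p = 2/11.

2/11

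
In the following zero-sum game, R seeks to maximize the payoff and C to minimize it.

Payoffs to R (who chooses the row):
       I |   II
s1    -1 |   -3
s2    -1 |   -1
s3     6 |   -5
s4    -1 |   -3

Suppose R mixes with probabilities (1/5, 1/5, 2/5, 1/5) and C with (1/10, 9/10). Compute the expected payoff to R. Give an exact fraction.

Against (1/10, 9/10), each row's expected payoff is s1: -14/5; s2: -1; s3: -39/10; s4: -14/5.
Taking the (1/5, 1/5, 2/5, 1/5)-weighted average: (1/5)·(-14/5) + (1/5)·(-1) + (2/5)·(-39/10) + (1/5)·(-14/5) = -72/25.

-72/25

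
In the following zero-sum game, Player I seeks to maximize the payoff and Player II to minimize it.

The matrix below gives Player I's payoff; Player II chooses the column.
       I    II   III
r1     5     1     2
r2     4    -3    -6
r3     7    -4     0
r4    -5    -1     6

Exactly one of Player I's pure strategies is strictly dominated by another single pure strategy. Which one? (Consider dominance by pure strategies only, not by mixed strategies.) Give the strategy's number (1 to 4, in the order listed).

Compare r2 with r1: 5 > 4, 1 > -3, 2 > -6.
So r1 strictly dominates r2 for Player I; r2 is strictly dominated.

2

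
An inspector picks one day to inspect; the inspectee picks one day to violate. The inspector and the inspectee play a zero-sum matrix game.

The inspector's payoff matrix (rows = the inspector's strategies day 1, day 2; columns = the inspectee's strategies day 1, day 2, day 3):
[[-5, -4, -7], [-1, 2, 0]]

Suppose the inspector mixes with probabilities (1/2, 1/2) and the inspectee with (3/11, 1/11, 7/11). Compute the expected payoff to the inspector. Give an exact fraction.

-69/22

Against (3/11, 1/11, 7/11), each row's expected payoff is day 1: -68/11; day 2: -1/11.
Taking the (1/2, 1/2)-weighted average: (1/2)·(-68/11) + (1/2)·(-1/11) = -69/22.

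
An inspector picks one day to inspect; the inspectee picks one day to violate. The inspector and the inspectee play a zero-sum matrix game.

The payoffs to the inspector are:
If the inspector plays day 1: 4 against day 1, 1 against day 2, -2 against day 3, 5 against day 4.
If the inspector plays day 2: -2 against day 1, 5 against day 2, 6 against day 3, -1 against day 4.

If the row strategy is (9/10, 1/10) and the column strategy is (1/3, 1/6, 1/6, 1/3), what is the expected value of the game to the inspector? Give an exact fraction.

Against (1/3, 1/6, 1/6, 1/3), each row's expected payoff is day 1: 17/6; day 2: 5/6.
Taking the (9/10, 1/10)-weighted average: (9/10)·(17/6) + (1/10)·(5/6) = 79/30.

79/30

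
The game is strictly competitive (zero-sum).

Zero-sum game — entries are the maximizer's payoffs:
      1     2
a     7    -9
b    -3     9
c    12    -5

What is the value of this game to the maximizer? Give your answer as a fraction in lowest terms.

93/29

Row a is strictly dominated by row c, so the maximizer never plays it.
The remaining 2×2 game on (b, c) × (1, 2) has no saddle point. Let the maximizer play b with probability p; indifference gives −3p + 12(1−p) = 9p − 5(1−p), so p = 17/29.
Similarly the minimizer's optimal q on 1 is 14/29, and the value is -3·(14/29) + (9)·(15/29) = 93/29.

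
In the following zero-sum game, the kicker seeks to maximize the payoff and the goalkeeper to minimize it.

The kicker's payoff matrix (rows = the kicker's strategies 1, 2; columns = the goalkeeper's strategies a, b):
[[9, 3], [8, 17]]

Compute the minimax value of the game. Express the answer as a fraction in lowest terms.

Row minima are 3 and 8, so the kicker's maximin is 8; column maxima are 9 and 17, so the goalkeeper's minimax is 9. These differ, so the equilibrium is in mixed strategies.
Let the kicker play 1 with probability p. The goalkeeper is indifferent when 9p + 8(1−p) = 3p + 17(1−p), giving p = 3/5.
Let the goalkeeper play a with probability q. The kicker is indifferent when 9q + 3(1−q) = 8q + 17(1−q), giving q = 14/15.
The value is 9·(14/15) + (3)·(1/15) = 43/5.

43/5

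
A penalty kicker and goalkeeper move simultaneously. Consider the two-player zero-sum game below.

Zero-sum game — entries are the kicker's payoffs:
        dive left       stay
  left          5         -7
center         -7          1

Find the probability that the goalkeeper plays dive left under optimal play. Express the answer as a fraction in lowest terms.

2/5

Row minima are -7 and -7, so the kicker's maximin is -7; column maxima are 5 and 1, so the goalkeeper's minimax is 1. These differ, so the equilibrium is in mixed strategies.
Let the goalkeeper play dive left with probability q. The kicker is indifferent when 5q − 7(1−q) = −7q + (1−q), giving q = 2/5.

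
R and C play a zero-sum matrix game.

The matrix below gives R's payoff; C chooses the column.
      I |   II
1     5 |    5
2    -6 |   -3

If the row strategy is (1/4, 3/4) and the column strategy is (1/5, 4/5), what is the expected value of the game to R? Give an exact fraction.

-29/20

Against (1/5, 4/5), each row's expected payoff is 1: 5; 2: -18/5.
Taking the (1/4, 3/4)-weighted average: (1/4)·(5) + (3/4)·(-18/5) = -29/20.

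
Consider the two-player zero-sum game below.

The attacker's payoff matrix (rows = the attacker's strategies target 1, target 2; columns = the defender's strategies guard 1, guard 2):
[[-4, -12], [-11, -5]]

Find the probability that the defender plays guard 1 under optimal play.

1/2

Row minima are -12 and -11, so the attacker's maximin is -11; column maxima are -4 and -5, so the defender's minimax is -5. These differ, so the equilibrium is in mixed strategies.
Let the defender play guard 1 with probability q. The attacker is indifferent when −4q − 12(1−q) = −11q − 5(1−q), giving q = 1/2.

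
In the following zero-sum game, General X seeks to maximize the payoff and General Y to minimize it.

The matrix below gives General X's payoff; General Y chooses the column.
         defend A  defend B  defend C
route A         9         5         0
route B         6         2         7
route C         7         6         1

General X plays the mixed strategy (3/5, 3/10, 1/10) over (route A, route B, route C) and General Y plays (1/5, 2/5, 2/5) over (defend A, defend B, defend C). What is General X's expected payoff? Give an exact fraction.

Against (1/5, 2/5, 2/5), each row's expected payoff is route A: 19/5; route B: 24/5; route C: 21/5.
Taking the (3/5, 3/10, 1/10)-weighted average: (3/5)·(19/5) + (3/10)·(24/5) + (1/10)·(21/5) = 207/50.

207/50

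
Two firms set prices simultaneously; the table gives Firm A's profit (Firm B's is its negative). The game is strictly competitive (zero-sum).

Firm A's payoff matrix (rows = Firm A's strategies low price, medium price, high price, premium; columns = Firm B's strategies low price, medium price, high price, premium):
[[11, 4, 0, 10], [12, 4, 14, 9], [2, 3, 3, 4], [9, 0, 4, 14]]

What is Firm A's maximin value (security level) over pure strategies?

The worst-case payoff for each row is low price: 0, medium price: 4, high price: 2, premium: 0.
The best of these is 4.

4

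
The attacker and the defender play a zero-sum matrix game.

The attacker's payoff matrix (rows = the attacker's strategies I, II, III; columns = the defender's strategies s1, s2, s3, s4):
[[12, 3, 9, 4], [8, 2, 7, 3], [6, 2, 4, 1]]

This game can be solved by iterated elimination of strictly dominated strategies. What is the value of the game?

3

Row II is strictly dominated by row I (12>8, 3>2, 9>7, 4>3); eliminate II.
Row III is strictly dominated by row I (12>6, 3>2, 9>4, 4>1); eliminate III.
Column s3 is strictly dominated by s2 for the defender (3<9); eliminate s3.
Column s4 is strictly dominated by s2 for the defender (3<4); eliminate s4.
Column s1 is strictly dominated by s2 for the defender (3<12); eliminate s1.
Only (I, s2) remains, with payoff 3.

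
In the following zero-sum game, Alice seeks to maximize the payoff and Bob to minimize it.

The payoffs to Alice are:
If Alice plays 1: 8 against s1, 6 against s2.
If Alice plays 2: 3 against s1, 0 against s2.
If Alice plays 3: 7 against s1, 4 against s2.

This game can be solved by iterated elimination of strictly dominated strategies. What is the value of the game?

Row 2 is strictly dominated by row 1 (8>3, 6>0); eliminate 2.
Column s1 is strictly dominated by s2 for Bob (6<8, 4<7); eliminate s1.
Row 3 is strictly dominated by row 1 (6>4); eliminate 3.
Only (1, s2) remains, with payoff 6.

6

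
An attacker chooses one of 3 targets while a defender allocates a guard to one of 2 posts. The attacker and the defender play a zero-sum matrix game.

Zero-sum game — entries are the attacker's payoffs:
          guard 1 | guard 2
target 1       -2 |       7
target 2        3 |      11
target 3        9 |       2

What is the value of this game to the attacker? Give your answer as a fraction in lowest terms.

31/5

Row target 1 is strictly dominated by row target 2, so the attacker never plays it.
The remaining 2×2 game on (target 2, target 3) × (guard 1, guard 2) has no saddle point. Let the attacker play target 2 with probability p; indifference gives 3p + 9(1−p) = 11p + 2(1−p), so p = 7/15.
Similarly the defender's optimal q on guard 1 is 3/5, and the value is 3·(3/5) + (11)·(2/5) = 31/5.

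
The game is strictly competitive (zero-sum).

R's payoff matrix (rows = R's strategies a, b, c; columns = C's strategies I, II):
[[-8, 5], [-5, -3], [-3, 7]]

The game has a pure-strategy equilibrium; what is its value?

-3

Row minima: -8, -5, -3 → R's maximin is -3.
Column maxima: -3, 7 → C's minimax is -3.
They coincide at (c, I), so the value is -3.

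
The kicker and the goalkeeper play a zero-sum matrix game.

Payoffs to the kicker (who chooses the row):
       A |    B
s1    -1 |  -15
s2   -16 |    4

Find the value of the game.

Row minima are -15 and -16, so the kicker's maximin is -15; column maxima are -1 and 4, so the goalkeeper's minimax is -1. These differ, so the equilibrium is in mixed strategies.
Let the kicker play s1 with probability p. The goalkeeper is indifferent when −p − 16(1−p) = −15p + 4(1−p), giving p = 10/17.
Let the goalkeeper play A with probability q. The kicker is indifferent when −q − 15(1−q) = −16q + 4(1−q), giving q = 19/34.
The value is -1·(19/34) + (-15)·(15/34) = -122/17.

-122/17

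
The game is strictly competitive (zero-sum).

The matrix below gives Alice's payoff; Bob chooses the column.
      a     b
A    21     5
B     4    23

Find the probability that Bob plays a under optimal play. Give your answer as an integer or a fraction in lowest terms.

18/35

Row minima are 5 and 4, so Alice's maximin is 5; column maxima are 21 and 23, so Bob's minimax is 21. These differ, so the equilibrium is in mixed strategies.
Let Bob play a with probability q. Alice is indifferent when 21q + 5(1−q) = 4q + 23(1−q), giving q = 18/35.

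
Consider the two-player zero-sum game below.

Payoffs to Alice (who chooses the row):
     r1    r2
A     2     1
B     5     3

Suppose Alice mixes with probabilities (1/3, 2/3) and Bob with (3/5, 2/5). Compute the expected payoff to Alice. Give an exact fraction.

Against (3/5, 2/5), each row's expected payoff is A: 8/5; B: 21/5.
Taking the (1/3, 2/3)-weighted average: (1/3)·(8/5) + (2/3)·(21/5) = 10/3.

10/3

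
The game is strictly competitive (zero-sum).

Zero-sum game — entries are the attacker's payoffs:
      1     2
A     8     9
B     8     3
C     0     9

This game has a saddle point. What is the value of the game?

Row minima: 8, 3, 0 → the attacker's maximin is 8.
Column maxima: 8, 9 → the defender's minimax is 8.
They coincide at (A, 1), so the value is 8.

8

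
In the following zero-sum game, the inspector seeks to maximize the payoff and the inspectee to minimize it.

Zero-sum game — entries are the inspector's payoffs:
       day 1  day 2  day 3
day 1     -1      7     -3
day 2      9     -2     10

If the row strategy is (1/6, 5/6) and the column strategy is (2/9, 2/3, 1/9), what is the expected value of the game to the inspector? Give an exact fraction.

13/6

Against (2/9, 2/3, 1/9), each row's expected payoff is day 1: 37/9; day 2: 16/9.
Taking the (1/6, 5/6)-weighted average: (1/6)·(37/9) + (5/6)·(16/9) = 13/6.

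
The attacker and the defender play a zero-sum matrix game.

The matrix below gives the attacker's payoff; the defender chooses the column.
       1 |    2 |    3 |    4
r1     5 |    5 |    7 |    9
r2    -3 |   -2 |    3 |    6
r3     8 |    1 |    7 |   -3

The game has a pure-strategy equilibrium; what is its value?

5

Row minima: 5, -3, -3 → the attacker's maximin is 5.
Column maxima: 8, 5, 7, 9 → the defender's minimax is 5.
They coincide at (r1, 2), so the value is 5.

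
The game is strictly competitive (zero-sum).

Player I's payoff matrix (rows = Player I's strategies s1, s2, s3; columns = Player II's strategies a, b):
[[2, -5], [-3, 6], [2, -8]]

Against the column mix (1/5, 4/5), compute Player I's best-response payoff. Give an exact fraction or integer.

21/5

s1: (2)·(1/5) + (-5)·(4/5) = -18/5.
s2: (-3)·(1/5) + (6)·(4/5) = 21/5.
s3: (2)·(1/5) + (-8)·(4/5) = -6.
The best pure response is s2 with expected payoff 21/5.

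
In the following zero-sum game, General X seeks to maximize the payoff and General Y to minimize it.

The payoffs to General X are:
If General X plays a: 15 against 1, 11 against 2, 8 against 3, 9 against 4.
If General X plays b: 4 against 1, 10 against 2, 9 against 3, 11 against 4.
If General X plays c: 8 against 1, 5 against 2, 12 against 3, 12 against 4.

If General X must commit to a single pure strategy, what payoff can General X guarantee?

8

The worst-case payoff for each row is a: 8, b: 4, c: 5.
The best of these is 8.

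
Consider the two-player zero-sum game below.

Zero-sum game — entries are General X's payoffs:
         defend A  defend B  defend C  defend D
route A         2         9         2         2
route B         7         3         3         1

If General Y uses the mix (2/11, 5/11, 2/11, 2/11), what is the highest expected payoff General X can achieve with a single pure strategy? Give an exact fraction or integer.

57/11

route A: (2)·(2/11) + (9)·(5/11) + (2)·(2/11) + (2)·(2/11) = 57/11.
route B: (7)·(2/11) + (3)·(5/11) + (3)·(2/11) + (1)·(2/11) = 37/11.
The best pure response is route A with expected payoff 57/11.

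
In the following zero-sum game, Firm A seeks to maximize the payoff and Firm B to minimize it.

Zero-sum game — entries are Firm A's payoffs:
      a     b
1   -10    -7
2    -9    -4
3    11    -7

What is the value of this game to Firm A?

Row 1 is strictly dominated by row 2, so Firm A never plays it.
The remaining 2×2 game on (2, 3) × (a, b) has no saddle point. Let Firm A play 2 with probability p; indifference gives −9p + 11(1−p) = −4p − 7(1−p), so p = 18/23.
Similarly Firm B's optimal q on a is 3/23, and the value is -9·(3/23) + (-4)·(20/23) = -107/23.

-107/23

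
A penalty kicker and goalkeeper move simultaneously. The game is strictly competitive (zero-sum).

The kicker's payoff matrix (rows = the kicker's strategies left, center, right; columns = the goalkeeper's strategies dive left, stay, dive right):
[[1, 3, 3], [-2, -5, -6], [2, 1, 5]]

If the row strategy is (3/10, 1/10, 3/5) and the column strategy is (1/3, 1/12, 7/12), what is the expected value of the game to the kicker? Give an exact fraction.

Against (1/3, 1/12, 7/12), each row's expected payoff is left: 7/3; center: -55/12; right: 11/3.
Taking the (3/10, 1/10, 3/5)-weighted average: (3/10)·(7/3) + (1/10)·(-55/12) + (3/5)·(11/3) = 293/120.

293/120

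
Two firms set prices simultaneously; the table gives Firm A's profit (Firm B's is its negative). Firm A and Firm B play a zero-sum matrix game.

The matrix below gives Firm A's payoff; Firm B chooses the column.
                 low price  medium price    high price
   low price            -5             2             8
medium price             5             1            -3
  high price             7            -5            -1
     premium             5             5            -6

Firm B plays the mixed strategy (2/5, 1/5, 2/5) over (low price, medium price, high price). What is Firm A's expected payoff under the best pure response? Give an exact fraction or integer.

low price: (-5)·(2/5) + (2)·(1/5) + (8)·(2/5) = 8/5.
medium price: (5)·(2/5) + (1)·(1/5) + (-3)·(2/5) = 1.
high price: (7)·(2/5) + (-5)·(1/5) + (-1)·(2/5) = 7/5.
premium: (5)·(2/5) + (5)·(1/5) + (-6)·(2/5) = 3/5.
The best pure response is low price with expected payoff 8/5.

8/5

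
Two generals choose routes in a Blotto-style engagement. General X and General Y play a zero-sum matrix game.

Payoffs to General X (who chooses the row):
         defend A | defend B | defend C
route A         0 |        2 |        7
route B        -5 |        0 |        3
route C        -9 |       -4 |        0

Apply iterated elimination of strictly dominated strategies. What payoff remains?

0

Row route C is strictly dominated by row route A (0>-9, 2>-4, 7>0); eliminate route C.
Row route B is strictly dominated by row route A (0>-5, 2>0, 7>3); eliminate route B.
Column defend C is strictly dominated by defend A for General Y (0<7); eliminate defend C.
Column defend B is strictly dominated by defend A for General Y (0<2); eliminate defend B.
Only (route A, defend A) remains, with payoff 0.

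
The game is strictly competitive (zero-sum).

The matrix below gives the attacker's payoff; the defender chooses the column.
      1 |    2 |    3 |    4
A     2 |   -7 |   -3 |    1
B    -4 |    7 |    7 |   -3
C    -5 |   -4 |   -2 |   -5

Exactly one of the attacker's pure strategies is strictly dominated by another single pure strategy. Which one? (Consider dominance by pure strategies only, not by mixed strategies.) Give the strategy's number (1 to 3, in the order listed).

3

Compare C with B: -4 > -5, 7 > -4, 7 > -2, -3 > -5.
So B strictly dominates C for the attacker; C is strictly dominated.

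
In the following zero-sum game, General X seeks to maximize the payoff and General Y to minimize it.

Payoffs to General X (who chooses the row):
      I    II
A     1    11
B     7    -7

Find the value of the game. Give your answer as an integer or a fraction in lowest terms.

Row minima are 1 and -7, so General X's maximin is 1; column maxima are 7 and 11, so General Y's minimax is 7. These differ, so the equilibrium is in mixed strategies.
Let General X play A with probability p. General Y is indifferent when p + 7(1−p) = 11p − 7(1−p), giving p = 7/12.
Let General Y play I with probability q. General X is indifferent when q + 11(1−q) = 7q − 7(1−q), giving q = 3/4.
The value is 1·(3/4) + (11)·(1/4) = 7/2.

7/2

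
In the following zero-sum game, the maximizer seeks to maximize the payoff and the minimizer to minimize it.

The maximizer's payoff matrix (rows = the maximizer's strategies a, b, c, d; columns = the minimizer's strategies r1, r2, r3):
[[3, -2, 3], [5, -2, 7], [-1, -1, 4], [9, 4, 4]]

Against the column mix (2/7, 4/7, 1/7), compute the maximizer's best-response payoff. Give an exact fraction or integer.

38/7

a: (3)·(2/7) + (-2)·(4/7) + (3)·(1/7) = 1/7.
b: (5)·(2/7) + (-2)·(4/7) + (7)·(1/7) = 9/7.
c: (-1)·(2/7) + (-1)·(4/7) + (4)·(1/7) = -2/7.
d: (9)·(2/7) + (4)·(4/7) + (4)·(1/7) = 38/7.
The best pure response is d with expected payoff 38/7.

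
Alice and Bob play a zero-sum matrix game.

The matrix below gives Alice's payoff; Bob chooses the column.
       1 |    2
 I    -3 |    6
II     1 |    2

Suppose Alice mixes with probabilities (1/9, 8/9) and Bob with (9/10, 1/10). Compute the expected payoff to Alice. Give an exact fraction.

67/90

Against (9/10, 1/10), each row's expected payoff is I: -21/10; II: 11/10.
Taking the (1/9, 8/9)-weighted average: (1/9)·(-21/10) + (8/9)·(11/10) = 67/90.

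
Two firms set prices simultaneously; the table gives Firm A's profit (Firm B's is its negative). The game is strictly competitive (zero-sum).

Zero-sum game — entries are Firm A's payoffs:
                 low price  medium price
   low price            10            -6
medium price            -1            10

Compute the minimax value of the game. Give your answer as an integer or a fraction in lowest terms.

94/27

Row minima are -6 and -1, so Firm A's maximin is -1; column maxima are 10 and 10, so Firm B's minimax is 10. These differ, so the equilibrium is in mixed strategies.
Let Firm A play low price with probability p. Firm B is indifferent when 10p − (1−p) = −6p + 10(1−p), giving p = 11/27.
Let Firm B play low price with probability q. Firm A is indifferent when 10q − 6(1−q) = −q + 10(1−q), giving q = 16/27.
The value is 10·(16/27) + (-6)·(11/27) = 94/27.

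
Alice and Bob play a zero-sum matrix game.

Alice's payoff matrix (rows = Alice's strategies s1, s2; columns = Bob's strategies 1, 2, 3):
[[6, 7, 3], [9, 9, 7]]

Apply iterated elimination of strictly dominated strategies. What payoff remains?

Row s1 is strictly dominated by row s2 (9>6, 9>7, 7>3); eliminate s1.
Column 2 is strictly dominated by 3 for Bob (7<9); eliminate 2.
Column 1 is strictly dominated by 3 for Bob (7<9); eliminate 1.
Only (s2, 3) remains, with payoff 7.

7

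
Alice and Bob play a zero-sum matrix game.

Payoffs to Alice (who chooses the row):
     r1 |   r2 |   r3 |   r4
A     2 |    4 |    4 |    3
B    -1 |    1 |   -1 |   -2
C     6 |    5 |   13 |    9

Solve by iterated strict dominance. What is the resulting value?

Row A is strictly dominated by row C (6>2, 5>4, 13>4, 9>3); eliminate A.
Row B is strictly dominated by row C (6>-1, 5>1, 13>-1, 9>-2); eliminate B.
Column r4 is strictly dominated by r1 for Bob (6<9); eliminate r4.
Column r3 is strictly dominated by r1 for Bob (6<13); eliminate r3.
Column r1 is strictly dominated by r2 for Bob (5<6); eliminate r1.
Only (C, r2) remains, with payoff 5.

5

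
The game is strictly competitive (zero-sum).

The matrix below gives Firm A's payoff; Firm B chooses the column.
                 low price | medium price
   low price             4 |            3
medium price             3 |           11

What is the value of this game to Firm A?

Row minima are 3 and 3, so Firm A's maximin is 3; column maxima are 4 and 11, so Firm B's minimax is 4. These differ, so the equilibrium is in mixed strategies.
Let Firm A play low price with probability p. Firm B is indifferent when 4p + 3(1−p) = 3p + 11(1−p), giving p = 8/9.
Let Firm B play low price with probability q. Firm A is indifferent when 4q + 3(1−q) = 3q + 11(1−q), giving q = 8/9.
The value is 4·(8/9) + (3)·(1/9) = 35/9.

35/9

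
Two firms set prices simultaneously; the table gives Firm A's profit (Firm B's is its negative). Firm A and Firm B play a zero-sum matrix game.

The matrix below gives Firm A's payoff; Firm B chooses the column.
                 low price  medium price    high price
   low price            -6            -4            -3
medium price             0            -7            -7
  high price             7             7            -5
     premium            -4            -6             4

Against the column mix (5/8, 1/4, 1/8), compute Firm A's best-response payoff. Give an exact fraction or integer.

11/2

low price: (-6)·(5/8) + (-4)·(1/4) + (-3)·(1/8) = -41/8.
medium price: (0)·(5/8) + (-7)·(1/4) + (-7)·(1/8) = -21/8.
high price: (7)·(5/8) + (7)·(1/4) + (-5)·(1/8) = 11/2.
premium: (-4)·(5/8) + (-6)·(1/4) + (4)·(1/8) = -7/2.
The best pure response is high price with expected payoff 11/2.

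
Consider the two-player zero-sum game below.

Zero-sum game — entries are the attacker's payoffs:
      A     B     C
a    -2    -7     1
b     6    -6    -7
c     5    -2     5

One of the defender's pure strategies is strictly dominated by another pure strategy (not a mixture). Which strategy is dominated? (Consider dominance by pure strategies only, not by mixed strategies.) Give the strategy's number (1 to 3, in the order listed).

The defender prefers columns that give the attacker less. Compare A with B: -7 < -2, -6 < 6, -2 < 5.
So B strictly dominates A for the defender; A is strictly dominated.

1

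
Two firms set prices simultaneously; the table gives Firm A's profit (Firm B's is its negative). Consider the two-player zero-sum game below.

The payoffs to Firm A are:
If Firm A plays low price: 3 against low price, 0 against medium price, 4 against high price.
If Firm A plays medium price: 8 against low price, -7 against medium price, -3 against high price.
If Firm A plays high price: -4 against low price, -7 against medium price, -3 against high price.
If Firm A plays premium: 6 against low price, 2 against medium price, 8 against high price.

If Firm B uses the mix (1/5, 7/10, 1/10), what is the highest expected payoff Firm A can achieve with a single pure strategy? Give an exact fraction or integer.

low price: (3)·(1/5) + (0)·(7/10) + (4)·(1/10) = 1.
medium price: (8)·(1/5) + (-7)·(7/10) + (-3)·(1/10) = -18/5.
high price: (-4)·(1/5) + (-7)·(7/10) + (-3)·(1/10) = -6.
premium: (6)·(1/5) + (2)·(7/10) + (8)·(1/10) = 17/5.
The best pure response is premium with expected payoff 17/5.

17/5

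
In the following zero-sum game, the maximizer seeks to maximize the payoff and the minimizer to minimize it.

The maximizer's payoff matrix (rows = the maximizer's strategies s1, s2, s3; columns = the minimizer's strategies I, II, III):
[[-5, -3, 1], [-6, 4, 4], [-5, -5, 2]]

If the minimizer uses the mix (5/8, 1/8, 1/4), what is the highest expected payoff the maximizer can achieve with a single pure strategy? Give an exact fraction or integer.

s1: (-5)·(5/8) + (-3)·(1/8) + (1)·(1/4) = -13/4.
s2: (-6)·(5/8) + (4)·(1/8) + (4)·(1/4) = -9/4.
s3: (-5)·(5/8) + (-5)·(1/8) + (2)·(1/4) = -13/4.
The best pure response is s2 with expected payoff -9/4.

-9/4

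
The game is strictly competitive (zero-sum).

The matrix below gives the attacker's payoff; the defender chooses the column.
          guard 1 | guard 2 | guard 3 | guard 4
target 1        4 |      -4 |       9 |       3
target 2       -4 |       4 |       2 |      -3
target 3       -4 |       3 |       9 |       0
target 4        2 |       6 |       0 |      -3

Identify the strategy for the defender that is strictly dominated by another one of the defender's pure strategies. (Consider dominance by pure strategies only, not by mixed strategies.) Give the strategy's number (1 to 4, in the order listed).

The defender prefers columns that give the attacker less. Compare guard 3 with guard 4: 3 < 9, -3 < 2, 0 < 9, -3 < 0.
So guard 4 strictly dominates guard 3 for the defender; guard 3 is strictly dominated.

3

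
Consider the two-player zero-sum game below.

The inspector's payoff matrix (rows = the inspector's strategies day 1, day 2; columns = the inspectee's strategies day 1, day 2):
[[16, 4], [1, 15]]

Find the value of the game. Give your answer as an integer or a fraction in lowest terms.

Row minima are 4 and 1, so the inspector's maximin is 4; column maxima are 16 and 15, so the inspectee's minimax is 15. These differ, so the equilibrium is in mixed strategies.
Let the inspector play day 1 with probability p. The inspectee is indifferent when 16p + (1−p) = 4p + 15(1−p), giving p = 7/13.
Let the inspectee play day 1 with probability q. The inspector is indifferent when 16q + 4(1−q) = q + 15(1−q), giving q = 11/26.
The value is 16·(11/26) + (4)·(15/26) = 118/13.

118/13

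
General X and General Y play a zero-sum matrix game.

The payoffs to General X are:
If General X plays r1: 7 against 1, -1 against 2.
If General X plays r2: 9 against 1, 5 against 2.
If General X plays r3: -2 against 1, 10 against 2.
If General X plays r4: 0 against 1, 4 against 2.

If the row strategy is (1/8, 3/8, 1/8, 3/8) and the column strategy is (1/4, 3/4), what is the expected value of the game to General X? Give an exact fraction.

35/8

Against (1/4, 3/4), each row's expected payoff is r1: 1; r2: 6; r3: 7; r4: 3.
Taking the (1/8, 3/8, 1/8, 3/8)-weighted average: (1/8)·(1) + (3/8)·(6) + (1/8)·(7) + (3/8)·(3) = 35/8.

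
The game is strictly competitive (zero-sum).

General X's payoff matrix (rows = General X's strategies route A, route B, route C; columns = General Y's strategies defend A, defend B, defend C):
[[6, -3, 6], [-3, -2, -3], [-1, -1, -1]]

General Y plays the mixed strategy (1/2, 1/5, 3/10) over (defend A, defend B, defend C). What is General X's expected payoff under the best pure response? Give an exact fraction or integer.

route A: (6)·(1/2) + (-3)·(1/5) + (6)·(3/10) = 21/5.
route B: (-3)·(1/2) + (-2)·(1/5) + (-3)·(3/10) = -14/5.
route C: (-1)·(1/2) + (-1)·(1/5) + (-1)·(3/10) = -1.
The best pure response is route A with expected payoff 21/5.

21/5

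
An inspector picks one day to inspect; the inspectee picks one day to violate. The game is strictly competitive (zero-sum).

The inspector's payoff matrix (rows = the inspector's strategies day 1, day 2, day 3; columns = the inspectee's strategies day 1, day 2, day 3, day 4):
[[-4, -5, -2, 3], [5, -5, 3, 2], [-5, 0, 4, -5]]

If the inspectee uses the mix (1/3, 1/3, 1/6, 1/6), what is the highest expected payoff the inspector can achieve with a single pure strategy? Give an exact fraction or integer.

day 1: (-4)·(1/3) + (-5)·(1/3) + (-2)·(1/6) + (3)·(1/6) = -17/6.
day 2: (5)·(1/3) + (-5)·(1/3) + (3)·(1/6) + (2)·(1/6) = 5/6.
day 3: (-5)·(1/3) + (0)·(1/3) + (4)·(1/6) + (-5)·(1/6) = -11/6.
The best pure response is day 2 with expected payoff 5/6.

5/6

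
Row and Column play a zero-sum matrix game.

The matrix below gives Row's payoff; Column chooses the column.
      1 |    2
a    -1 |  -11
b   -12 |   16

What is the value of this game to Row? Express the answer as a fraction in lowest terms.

-74/19

Row minima are -11 and -12, so Row's maximin is -11; column maxima are -1 and 16, so Column's minimax is -1. These differ, so the equilibrium is in mixed strategies.
Let Row play a with probability p. Column is indifferent when −p − 12(1−p) = −11p + 16(1−p), giving p = 14/19.
Let Column play 1 with probability q. Row is indifferent when −q − 11(1−q) = −12q + 16(1−q), giving q = 27/38.
The value is -1·(27/38) + (-11)·(11/38) = -74/19.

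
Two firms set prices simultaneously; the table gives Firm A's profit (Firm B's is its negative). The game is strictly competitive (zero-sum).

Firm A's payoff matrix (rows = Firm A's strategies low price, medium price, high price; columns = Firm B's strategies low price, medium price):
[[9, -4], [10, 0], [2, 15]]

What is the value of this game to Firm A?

150/23

Row low price is strictly dominated by row medium price, so Firm A never plays it.
The remaining 2×2 game on (medium price, high price) × (low price, medium price) has no saddle point. Let Firm A play medium price with probability p; indifference gives 10p + 2(1−p) = 15(1−p), so p = 13/23.
Similarly Firm B's optimal q on low price is 15/23, and the value is 10·(15/23) + (0)·(8/23) = 150/23.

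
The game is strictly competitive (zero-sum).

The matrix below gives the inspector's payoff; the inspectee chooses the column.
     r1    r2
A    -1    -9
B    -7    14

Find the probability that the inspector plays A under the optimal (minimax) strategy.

21/29

Row minima are -9 and -7, so the inspector's maximin is -7; column maxima are -1 and 14, so the inspectee's minimax is -1. These differ, so the equilibrium is in mixed strategies.
Let the inspector play A with probability p. The inspectee is indifferent when −p − 7(1−p) = −9p + 14(1−p), giving p = 21/29.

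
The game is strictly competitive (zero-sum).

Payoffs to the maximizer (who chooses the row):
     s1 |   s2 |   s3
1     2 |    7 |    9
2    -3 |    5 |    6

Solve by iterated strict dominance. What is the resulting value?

2

Column s3 is strictly dominated by s1 for the minimizer (2<9, -3<6); eliminate s3.
Row 2 is strictly dominated by row 1 (2>-3, 7>5); eliminate 2.
Column s2 is strictly dominated by s1 for the minimizer (2<7); eliminate s2.
Only (1, s1) remains, with payoff 2.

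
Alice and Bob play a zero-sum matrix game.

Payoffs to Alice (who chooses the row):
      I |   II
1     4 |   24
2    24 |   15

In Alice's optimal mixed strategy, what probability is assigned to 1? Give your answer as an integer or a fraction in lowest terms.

Row minima are 4 and 15, so Alice's maximin is 15; column maxima are 24 and 24, so Bob's minimax is 24. These differ, so the equilibrium is in mixed strategies.
Let Alice play 1 with probability p. Bob is indifferent when 4p + 24(1−p) = 24p + 15(1−p), giving p = 9/29.

9/29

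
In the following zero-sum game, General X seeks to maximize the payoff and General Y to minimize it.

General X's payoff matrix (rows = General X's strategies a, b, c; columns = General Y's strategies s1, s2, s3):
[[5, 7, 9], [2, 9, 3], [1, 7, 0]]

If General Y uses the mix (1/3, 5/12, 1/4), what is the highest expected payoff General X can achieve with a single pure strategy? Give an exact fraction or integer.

a: (5)·(1/3) + (7)·(5/12) + (9)·(1/4) = 41/6.
b: (2)·(1/3) + (9)·(5/12) + (3)·(1/4) = 31/6.
c: (1)·(1/3) + (7)·(5/12) + (0)·(1/4) = 13/4.
The best pure response is a with expected payoff 41/6.

41/6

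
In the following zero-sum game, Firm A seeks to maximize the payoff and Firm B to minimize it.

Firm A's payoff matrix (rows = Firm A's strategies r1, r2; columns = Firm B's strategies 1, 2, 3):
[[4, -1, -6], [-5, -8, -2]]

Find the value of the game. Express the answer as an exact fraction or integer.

Column 1 is strictly dominated by 2 for Firm B (it gives Firm A more in every row).
The remaining 2×2 game on (r1, r2) × (2, 3) has no saddle point. Let Firm A play r1 with probability p; indifference gives −p − 8(1−p) = −6p − 2(1−p), so p = 6/11.
Similarly Firm B's optimal q on 2 is 4/11, and the value is -1·(4/11) + (-6)·(7/11) = -46/11.

-46/11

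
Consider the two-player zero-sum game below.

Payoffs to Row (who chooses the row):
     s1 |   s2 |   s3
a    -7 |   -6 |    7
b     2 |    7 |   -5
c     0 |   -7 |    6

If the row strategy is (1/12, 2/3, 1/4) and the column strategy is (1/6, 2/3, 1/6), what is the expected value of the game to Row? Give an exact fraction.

Against (1/6, 2/3, 1/6), each row's expected payoff is a: -4; b: 25/6; c: -11/3.
Taking the (1/12, 2/3, 1/4)-weighted average: (1/12)·(-4) + (2/3)·(25/6) + (1/4)·(-11/3) = 55/36.

55/36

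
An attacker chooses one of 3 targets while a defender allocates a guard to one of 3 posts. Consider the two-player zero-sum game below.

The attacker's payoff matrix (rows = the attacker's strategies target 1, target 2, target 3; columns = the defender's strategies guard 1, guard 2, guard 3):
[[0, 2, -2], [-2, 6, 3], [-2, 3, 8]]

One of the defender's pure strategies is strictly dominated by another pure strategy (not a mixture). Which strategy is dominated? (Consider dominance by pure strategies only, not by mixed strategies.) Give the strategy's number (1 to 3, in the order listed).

2

The defender prefers columns that give the attacker less. Compare guard 2 with guard 1: 0 < 2, -2 < 6, -2 < 3.
So guard 1 strictly dominates guard 2 for the defender; guard 2 is strictly dominated.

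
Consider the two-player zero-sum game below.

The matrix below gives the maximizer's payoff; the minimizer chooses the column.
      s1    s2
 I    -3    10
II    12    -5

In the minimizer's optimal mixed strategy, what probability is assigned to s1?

Row minima are -3 and -5, so the maximizer's maximin is -3; column maxima are 12 and 10, so the minimizer's minimax is 10. These differ, so the equilibrium is in mixed strategies.
Let the minimizer play s1 with probability q. The maximizer is indifferent when −3q + 10(1−q) = 12q − 5(1−q), giving q = 1/2.

1/2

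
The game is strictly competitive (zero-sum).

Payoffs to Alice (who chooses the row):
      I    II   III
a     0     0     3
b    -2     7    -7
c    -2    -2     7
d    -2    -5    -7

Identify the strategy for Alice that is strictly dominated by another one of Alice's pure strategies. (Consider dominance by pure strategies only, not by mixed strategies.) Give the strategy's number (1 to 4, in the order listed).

4

Compare d with a: 0 > -2, 0 > -5, 3 > -7.
So a strictly dominates d for Alice; d is strictly dominated.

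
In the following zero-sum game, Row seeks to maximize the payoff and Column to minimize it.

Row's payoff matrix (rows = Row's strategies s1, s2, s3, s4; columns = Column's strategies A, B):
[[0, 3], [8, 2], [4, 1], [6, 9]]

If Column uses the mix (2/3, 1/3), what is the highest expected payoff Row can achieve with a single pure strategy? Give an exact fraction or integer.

7

s1: (0)·(2/3) + (3)·(1/3) = 1.
s2: (8)·(2/3) + (2)·(1/3) = 6.
s3: (4)·(2/3) + (1)·(1/3) = 3.
s4: (6)·(2/3) + (9)·(1/3) = 7.
The best pure response is s4 with expected payoff 7.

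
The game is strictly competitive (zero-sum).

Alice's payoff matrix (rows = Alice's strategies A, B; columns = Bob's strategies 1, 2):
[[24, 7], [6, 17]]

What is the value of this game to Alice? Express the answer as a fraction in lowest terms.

183/14

Row minima are 7 and 6, so Alice's maximin is 7; column maxima are 24 and 17, so Bob's minimax is 17. These differ, so the equilibrium is in mixed strategies.
Let Alice play A with probability p. Bob is indifferent when 24p + 6(1−p) = 7p + 17(1−p), giving p = 11/28.
Let Bob play 1 with probability q. Alice is indifferent when 24q + 7(1−q) = 6q + 17(1−q), giving q = 5/14.
The value is 24·(5/14) + (7)·(9/14) = 183/14.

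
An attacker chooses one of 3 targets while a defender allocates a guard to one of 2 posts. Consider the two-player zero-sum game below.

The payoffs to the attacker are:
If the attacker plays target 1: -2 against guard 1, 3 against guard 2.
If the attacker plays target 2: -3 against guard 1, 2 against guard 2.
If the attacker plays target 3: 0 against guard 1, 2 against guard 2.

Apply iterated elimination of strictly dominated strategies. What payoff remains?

0

Column guard 2 is strictly dominated by guard 1 for the defender (-2<3, -3<2, 0<2); eliminate guard 2.
Row target 2 is strictly dominated by row target 1 (-2>-3); eliminate target 2.
Row target 1 is strictly dominated by row target 3 (0>-2); eliminate target 1.
Only (target 3, guard 1) remains, with payoff 0.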